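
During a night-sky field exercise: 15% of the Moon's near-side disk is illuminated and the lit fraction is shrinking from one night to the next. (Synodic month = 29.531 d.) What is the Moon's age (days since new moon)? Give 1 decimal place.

25.8 days

From f = (1 − cos θ)/2: cos θ = 1 − 2×0.15 = 0.700; arccos → 45.6°.
Waning ⇒ past full, so θ = 360° − 45.6° = 314.4°.
At 360°/29.531 d per day, 314.4° corresponds to 25.79 days.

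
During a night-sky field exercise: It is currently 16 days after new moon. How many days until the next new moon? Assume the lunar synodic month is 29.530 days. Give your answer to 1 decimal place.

13.5 days

One full lunation from the last new moon is 29.530 d; remaining = 29.530 − 16 = 13.530 d.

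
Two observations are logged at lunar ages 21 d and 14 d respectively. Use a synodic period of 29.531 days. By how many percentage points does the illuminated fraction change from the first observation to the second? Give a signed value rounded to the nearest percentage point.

First observation: θ = 360°·21/29.531 = 256.0°, so f = 0.621.
Second observation: θ = 170.7°, f = 0.993.
Δf = 0.993 − 0.621 = +0.372, i.e. +37 pp.

+37 pp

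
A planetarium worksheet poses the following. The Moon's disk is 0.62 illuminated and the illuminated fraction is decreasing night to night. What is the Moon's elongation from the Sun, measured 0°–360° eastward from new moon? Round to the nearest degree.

From f = (1 − cos θ)/2: cos θ = 1 − 2×0.62 = -0.240; arccos → 103.9°.
Since the Moon is past full (waning), take the reflex angle: θ = 360° − 103.9° = 256.1°.

256°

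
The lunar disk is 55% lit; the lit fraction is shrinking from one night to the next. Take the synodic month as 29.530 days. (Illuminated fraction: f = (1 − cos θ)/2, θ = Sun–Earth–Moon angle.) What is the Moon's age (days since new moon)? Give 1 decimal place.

21.7 days

cos θ = 1 − 2f = -0.100, giving a principal value of 95.7°.
Since the Moon is past full (waning), take the reflex angle: θ = 360° − 95.7° = 264.3°.
That fraction of the synodic month is 264.3/360 × 29.530 d ≈ 21.68 d.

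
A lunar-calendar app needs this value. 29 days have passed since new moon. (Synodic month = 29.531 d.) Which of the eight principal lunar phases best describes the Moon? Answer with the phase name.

θ ≈ 360° × 29/29.531 = 354°, which falls in the new moon sector.

new moon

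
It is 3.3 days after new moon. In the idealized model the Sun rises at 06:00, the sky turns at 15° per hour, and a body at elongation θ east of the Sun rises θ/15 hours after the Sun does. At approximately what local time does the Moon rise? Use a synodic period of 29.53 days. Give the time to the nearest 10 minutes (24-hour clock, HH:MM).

Phase angle: θ = 360°·(3.3 d)/(29.53 d) = 40.2°.
The Moon trails the Sun by θ/15 = 40.2/15 ≈ 2.68 hours.
06:00 + 2.682 h ≈ 08:41 → 08:40 to the nearest ten minutes.

08:40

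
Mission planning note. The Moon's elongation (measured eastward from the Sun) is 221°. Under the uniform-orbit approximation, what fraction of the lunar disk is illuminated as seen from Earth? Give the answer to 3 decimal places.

f = (1 − cos 221°)/2 = (1 − (-0.755))/2 ≈ 0.877.

0.877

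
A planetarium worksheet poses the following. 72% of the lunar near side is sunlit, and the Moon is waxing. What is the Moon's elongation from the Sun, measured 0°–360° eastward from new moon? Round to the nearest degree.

116°

cos θ = 1 − 2f = -0.440, giving a principal value of 116.1°.
Waxing ⇒ before full, so θ = 116.1°.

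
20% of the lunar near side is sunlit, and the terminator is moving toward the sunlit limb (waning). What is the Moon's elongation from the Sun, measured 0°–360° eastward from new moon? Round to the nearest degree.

307°

Invert f = (1 − cos θ)/2 to get cos θ = 1 − 2(0.20) = 0.600, hence θ₀ = arccos 0.600 = 53.1°.
Since the Moon is past full (waning), take the reflex angle: θ = 360° − 53.1° = 306.9°.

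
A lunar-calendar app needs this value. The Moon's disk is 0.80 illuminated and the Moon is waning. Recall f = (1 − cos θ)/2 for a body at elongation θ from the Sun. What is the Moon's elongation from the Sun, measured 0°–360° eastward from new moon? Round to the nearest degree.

233°

Invert f = (1 − cos θ)/2 to get cos θ = 1 − 2(0.80) = -0.600, hence θ₀ = arccos -0.600 = 126.9°.
Since the Moon is past full (waning), take the reflex angle: θ = 360° − 126.9° = 233.1°.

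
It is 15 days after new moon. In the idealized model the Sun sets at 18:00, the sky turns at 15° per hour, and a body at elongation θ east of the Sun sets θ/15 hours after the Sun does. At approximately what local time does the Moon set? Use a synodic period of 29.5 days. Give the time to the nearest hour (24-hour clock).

Phase angle: θ = 360°·(15 d)/(29.5 d) = 183.1°.
The Moon trails the Sun by θ/15 = 183.1/15 ≈ 12.20 hours.
18:00 + 12.20 h ≈ 06:12 → 06:00 to the nearest hour.

06:00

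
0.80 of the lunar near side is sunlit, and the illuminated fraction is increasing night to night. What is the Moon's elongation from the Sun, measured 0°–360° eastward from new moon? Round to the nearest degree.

127°

cos θ = 1 − 2f = -0.600, giving a principal value of 126.9°.
Waxing ⇒ before full, so θ = 126.9°.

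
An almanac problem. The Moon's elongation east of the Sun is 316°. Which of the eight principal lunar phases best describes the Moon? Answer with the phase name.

waning crescent

316° lies in the waning crescent sector of the 8-phase cycle.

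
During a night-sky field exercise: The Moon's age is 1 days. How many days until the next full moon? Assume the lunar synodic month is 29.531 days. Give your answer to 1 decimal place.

13.8 days

Full moon occurs at elongation 180°, i.e. at age 29.531 × 180/360 = 14.765 d.
So 13.765 days remain (14.765 − 1).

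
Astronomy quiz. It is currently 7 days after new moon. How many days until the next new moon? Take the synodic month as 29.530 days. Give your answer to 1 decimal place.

22.5 days

The next new moon completes the synodic month: 29.530 − 7 = 22.530 days.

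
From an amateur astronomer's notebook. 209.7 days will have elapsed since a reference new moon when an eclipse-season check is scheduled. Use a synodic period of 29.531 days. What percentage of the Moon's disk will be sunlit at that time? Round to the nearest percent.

209.7/29.531 = 7.101 lunations, so 7 complete cycles and 2.98 d into the next.
Elongation θ = 360° × 2.98/29.531 ≈ 36.4°.
With cos θ = 0.805, the lit fraction is (1 − 0.805)/2 ≈ 0.097, so 10%.

10%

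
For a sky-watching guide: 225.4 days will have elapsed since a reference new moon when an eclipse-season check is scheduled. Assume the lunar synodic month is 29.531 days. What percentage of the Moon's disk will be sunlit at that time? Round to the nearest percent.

225.4/29.531 = 7.633 lunations, so 7 complete cycles and 18.68 d into the next.
Phase angle: θ = 360°·(18.68 d)/(29.531 d) = 227.8°.
cos 227.8° = (-0.672), so f = (1 − (-0.672))/2 = 0.836, so 84%.

84%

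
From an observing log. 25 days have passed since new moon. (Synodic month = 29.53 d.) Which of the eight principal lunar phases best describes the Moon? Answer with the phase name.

At 25/29.53 of the cycle, θ ≈ 305° — the waning crescent range.

waning crescent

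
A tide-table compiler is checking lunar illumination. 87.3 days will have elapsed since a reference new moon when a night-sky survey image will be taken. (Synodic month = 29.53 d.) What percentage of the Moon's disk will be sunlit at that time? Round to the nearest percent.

2%

87.3/29.53 = 2.956 lunations, so 2 complete cycles and 28.24 d into the next.
The Moon has covered 28.24/29.53 of its cycle, so θ ≈ 360° × 28.24/29.53 = 344.3°.
Illuminated fraction = (1 − cos 344.3°)/2 = (1 − 0.963)/2 ≈ 0.019, so 2%.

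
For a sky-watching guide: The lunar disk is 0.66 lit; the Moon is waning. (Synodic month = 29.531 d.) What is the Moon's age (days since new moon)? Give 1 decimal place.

Invert f = (1 − cos θ)/2 to get cos θ = 1 − 2(0.66) = -0.320, hence θ₀ = arccos -0.320 = 108.7°.
Since the Moon is past full (waning), take the reflex angle: θ = 360° − 108.7° = 251.3°.
Age = 29.531 × 251.3°/360° ≈ 20.62 days.

20.6 days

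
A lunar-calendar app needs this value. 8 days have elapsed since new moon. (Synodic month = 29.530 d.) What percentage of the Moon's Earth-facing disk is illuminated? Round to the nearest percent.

Elongation θ = 360° × 8/29.530 ≈ 97.5°.
With cos θ = (-0.131), the lit fraction is (1 − (-0.131))/2 ≈ 0.566, so 57%.

57%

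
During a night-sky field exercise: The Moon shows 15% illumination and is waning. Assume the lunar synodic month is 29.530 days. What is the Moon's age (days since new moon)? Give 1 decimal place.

25.8 days

From f = (1 − cos θ)/2: cos θ = 1 − 2×0.15 = 0.700; arccos → 45.6°.
A waning Moon lies in 180°–360°, so θ = 360° − 45.6° = 314.4°.
Age = 29.530 × 314.4°/360° ≈ 25.79 days.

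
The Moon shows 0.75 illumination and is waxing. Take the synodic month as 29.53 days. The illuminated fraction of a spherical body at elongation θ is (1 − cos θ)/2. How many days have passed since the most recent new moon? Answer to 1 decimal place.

Invert f = (1 − cos θ)/2 to get cos θ = 1 − 2(0.75) = -0.500, hence θ₀ = arccos -0.500 = 120.0°.
Waxing ⇒ before full, so θ = 120.0°.
Age = 29.53 × 120.0°/360° ≈ 9.84 days.

9.8 days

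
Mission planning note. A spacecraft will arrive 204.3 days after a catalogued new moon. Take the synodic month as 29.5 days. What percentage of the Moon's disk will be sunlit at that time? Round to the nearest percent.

Reduce mod P: 204.3 − 6×29.5 = 27.30 d into the current lunation.
The Moon has covered 27.30/29.5 of its cycle, so θ ≈ 360° × 27.30/29.5 = 333.2°.
Illuminated fraction = (1 − cos 333.2°)/2 = (1 − 0.892)/2 ≈ 0.054, so 5%.

5%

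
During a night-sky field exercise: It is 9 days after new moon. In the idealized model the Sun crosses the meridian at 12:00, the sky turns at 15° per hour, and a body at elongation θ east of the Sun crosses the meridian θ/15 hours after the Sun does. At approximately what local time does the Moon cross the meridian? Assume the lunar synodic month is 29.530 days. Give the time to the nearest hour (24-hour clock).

19:00

Phase angle: θ = 360°·(9 d)/(29.530 d) = 109.7°.
At 15° of sky rotation per hour, 109.7° corresponds to a 7.31 h lag.
12:00 + 7.31 h ≈ 19:19 → 19:00 to the nearest hour.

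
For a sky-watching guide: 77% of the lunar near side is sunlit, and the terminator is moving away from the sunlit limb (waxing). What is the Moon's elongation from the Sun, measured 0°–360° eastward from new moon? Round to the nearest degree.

123°

From f = (1 − cos θ)/2: cos θ = 1 − 2×0.77 = -0.540; arccos → 122.7°.
Waxing ⇒ before full, so θ = 122.7°.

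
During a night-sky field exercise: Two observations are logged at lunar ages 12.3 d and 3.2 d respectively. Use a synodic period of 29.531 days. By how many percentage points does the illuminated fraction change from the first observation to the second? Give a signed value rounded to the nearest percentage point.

-82 percentage points

First observation: θ = 360°·12.3/29.531 = 149.9°, so f = 0.933.
Second observation: θ = 39.0°, f = 0.111.
Δf = 0.111 − 0.933 = -0.821, i.e. -82 pp.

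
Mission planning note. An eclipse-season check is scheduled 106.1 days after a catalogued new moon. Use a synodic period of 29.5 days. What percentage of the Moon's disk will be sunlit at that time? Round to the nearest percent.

106.1/29.5 = 3.597 lunations, so 3 complete cycles and 17.60 d into the next.
Phase angle: θ = 360°·(17.60 d)/(29.5 d) = 214.8°.
cos 214.8° = (-0.821), so f = (1 − (-0.821))/2 = 0.911, so 91%.

91%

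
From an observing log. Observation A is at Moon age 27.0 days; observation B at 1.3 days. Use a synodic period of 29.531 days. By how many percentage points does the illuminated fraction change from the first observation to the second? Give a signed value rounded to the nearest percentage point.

-5 pp

θ₁ = 360° × 27.0/29.531 = 329.1°, f₁ = (1 − cos θ₁)/2 = 0.071.
θ₂ = 360° × 1.3/29.531 = 15.8°, f₂ = (1 − cos θ₂)/2 = 0.019.
Change = f₂ − f₁ = -0.052 → -5 percentage points.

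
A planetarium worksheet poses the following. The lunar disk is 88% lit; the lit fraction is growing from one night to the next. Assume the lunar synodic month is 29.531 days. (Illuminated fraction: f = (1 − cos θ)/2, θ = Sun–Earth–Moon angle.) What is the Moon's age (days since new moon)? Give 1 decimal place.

11.4 days

From f = (1 − cos θ)/2: cos θ = 1 − 2×0.88 = -0.760; arccos → 139.5°.
Before full moon the principal value applies: θ = 139.5°.
That fraction of the synodic month is 139.5/360 × 29.531 d ≈ 11.44 d.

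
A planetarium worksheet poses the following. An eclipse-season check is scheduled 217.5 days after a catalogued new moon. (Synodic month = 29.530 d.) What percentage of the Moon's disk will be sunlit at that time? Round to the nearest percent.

83%

Reduce mod P: 217.5 − 7×29.530 = 10.79 d into the current lunation.
Elongation θ = 360° × 10.79/29.530 ≈ 131.5°.
With cos θ = (-0.663), the lit fraction is (1 − (-0.663))/2 ≈ 0.832, so 83%.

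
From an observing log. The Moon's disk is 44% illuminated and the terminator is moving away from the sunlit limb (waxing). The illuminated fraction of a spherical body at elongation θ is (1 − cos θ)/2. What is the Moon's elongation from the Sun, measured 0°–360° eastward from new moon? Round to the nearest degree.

83°

cos θ = 1 − 2f = 0.120, giving a principal value of 83.1°.
Waxing ⇒ before full, so θ = 83.1°.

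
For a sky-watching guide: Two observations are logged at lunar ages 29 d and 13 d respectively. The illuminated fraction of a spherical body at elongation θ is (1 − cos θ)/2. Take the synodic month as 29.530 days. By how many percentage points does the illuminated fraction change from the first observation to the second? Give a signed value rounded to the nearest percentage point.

+96 percentage points

First observation: θ = 360°·29/29.530 = 353.5°, so f = 0.003.
Second observation: θ = 158.5°, f = 0.965.
Δf = 0.965 − 0.003 = +0.962, i.e. +96 pp.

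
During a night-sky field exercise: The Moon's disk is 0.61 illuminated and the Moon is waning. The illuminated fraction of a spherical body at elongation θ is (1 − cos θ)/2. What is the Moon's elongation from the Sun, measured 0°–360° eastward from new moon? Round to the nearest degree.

257°

Invert f = (1 − cos θ)/2 to get cos θ = 1 − 2(0.61) = -0.220, hence θ₀ = arccos -0.220 = 102.7°.
Waning ⇒ past full, so θ = 360° − 102.7° = 257.3°.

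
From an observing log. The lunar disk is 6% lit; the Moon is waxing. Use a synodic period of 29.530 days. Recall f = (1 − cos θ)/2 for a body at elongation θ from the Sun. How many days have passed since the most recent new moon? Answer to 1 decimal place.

From f = (1 − cos θ)/2: cos θ = 1 − 2×0.06 = 0.880; arccos → 28.4°.
Waxing ⇒ before full, so θ = 28.4°.
At 360°/29.530 d per day, 28.4° corresponds to 2.33 days.

2.3 days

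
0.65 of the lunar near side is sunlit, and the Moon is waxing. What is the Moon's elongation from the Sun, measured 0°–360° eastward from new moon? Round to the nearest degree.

Invert f = (1 − cos θ)/2 to get cos θ = 1 − 2(0.65) = -0.300, hence θ₀ = arccos -0.300 = 107.5°.
The Moon is waxing (0°–180°), so θ = 107.5° directly.

107°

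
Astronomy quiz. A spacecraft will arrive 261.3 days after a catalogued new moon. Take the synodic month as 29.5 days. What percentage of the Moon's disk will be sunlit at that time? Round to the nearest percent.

261.3/29.5 = 8.858 lunations, so 8 complete cycles and 25.30 d into the next.
Elongation θ = 360° × 25.30/29.5 ≈ 308.7°.
cos 308.7° = 0.626, so f = (1 − 0.626)/2 = 0.187, so 19%.

19%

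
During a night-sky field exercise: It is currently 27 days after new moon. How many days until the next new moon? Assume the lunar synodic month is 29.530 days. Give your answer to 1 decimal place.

One full lunation from the last new moon is 29.530 d; remaining = 29.530 − 27 = 2.530 d.

2.5 days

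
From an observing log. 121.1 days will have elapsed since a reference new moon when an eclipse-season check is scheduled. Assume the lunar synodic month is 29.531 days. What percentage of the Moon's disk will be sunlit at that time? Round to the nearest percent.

121.1 d spans 4 complete synodic months (4 × 29.531 = 118.12 d) plus 2.98 d.
Phase angle: θ = 360°·(2.98 d)/(29.531 d) = 36.3°.
Illuminated fraction = (1 − cos 36.3°)/2 = (1 − 0.806)/2 ≈ 0.097, so 10%.

10%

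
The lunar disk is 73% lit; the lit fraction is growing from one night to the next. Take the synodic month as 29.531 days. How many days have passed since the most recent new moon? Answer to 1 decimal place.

9.6 days

cos θ = 1 − 2f = -0.460, giving a principal value of 117.4°.
The Moon is waxing (0°–180°), so θ = 117.4° directly.
At 360°/29.531 d per day, 117.4° corresponds to 9.63 days.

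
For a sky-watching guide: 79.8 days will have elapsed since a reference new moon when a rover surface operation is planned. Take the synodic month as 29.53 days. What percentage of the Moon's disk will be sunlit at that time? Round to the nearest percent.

65%

Reduce mod P: 79.8 − 2×29.53 = 20.74 d into the current lunation.
Phase angle: θ = 360°·(20.74 d)/(29.53 d) = 252.8°.
With cos θ = (-0.295), the lit fraction is (1 − (-0.295))/2 ≈ 0.648, so 65%.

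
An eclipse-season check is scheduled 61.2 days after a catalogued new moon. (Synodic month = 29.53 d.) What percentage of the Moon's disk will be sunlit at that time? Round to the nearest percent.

5%

61.2 d spans 2 complete synodic months (2 × 29.53 = 59.06 d) plus 2.14 d.
The Moon has covered 2.14/29.53 of its cycle, so θ ≈ 360° × 2.14/29.53 = 26.1°.
Illuminated fraction = (1 − cos 26.1°)/2 = (1 − 0.898)/2 ≈ 0.051, so 5%.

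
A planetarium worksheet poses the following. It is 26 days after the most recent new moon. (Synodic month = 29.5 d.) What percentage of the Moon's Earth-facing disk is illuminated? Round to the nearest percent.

Phase angle: θ = 360°·(26 d)/(29.5 d) = 317.3°.
Illuminated fraction = (1 − cos 317.3°)/2 = (1 − 0.735)/2 ≈ 0.133, so 13%.

13%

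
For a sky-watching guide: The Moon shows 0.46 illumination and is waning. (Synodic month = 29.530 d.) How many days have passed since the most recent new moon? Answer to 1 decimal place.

22.5 days

Invert f = (1 − cos θ)/2 to get cos θ = 1 − 2(0.46) = 0.080, hence θ₀ = arccos 0.080 = 85.4°.
Since the Moon is past full (waning), take the reflex angle: θ = 360° − 85.4° = 274.6°.
Age = 29.530 × 274.6°/360° ≈ 22.52 days.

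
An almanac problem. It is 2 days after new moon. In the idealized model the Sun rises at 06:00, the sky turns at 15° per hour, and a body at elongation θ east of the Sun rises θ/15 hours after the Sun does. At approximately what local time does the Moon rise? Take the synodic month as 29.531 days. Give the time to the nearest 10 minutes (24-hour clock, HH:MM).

07:40

The Moon has covered 2/29.531 of its cycle, so θ ≈ 360° × 2/29.531 = 24.4°.
At 15° of sky rotation per hour, 24.4° corresponds to a 1.63 h lag.
06:00 + 1.625 h ≈ 07:38 → 07:40 to the nearest ten minutes.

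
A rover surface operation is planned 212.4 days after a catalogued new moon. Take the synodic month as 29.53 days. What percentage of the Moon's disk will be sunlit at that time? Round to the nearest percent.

Reduce mod P: 212.4 − 7×29.53 = 5.69 d into the current lunation.
Elongation θ = 360° × 5.69/29.53 ≈ 69.4°.
Illuminated fraction = (1 − cos 69.4°)/2 = (1 − 0.352)/2 ≈ 0.324, so 32%.

32%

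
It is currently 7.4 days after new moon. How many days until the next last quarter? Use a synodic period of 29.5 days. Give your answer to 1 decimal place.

Last quarter occurs at elongation 270°, i.e. at age 29.5 × 270/360 = 22.125 d.
So 14.725 days remain (22.125 − 7.4).

14.7 days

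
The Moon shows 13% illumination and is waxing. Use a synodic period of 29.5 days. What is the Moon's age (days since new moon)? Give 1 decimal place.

Invert f = (1 − cos θ)/2 to get cos θ = 1 − 2(0.13) = 0.740, hence θ₀ = arccos 0.740 = 42.3°.
The Moon is waxing (0°–180°), so θ = 42.3° directly.
At 360°/29.5 d per day, 42.3° corresponds to 3.46 days.

3.5 days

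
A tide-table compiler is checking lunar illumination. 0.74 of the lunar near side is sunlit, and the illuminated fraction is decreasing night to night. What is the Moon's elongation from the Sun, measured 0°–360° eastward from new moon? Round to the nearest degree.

cos θ = 1 − 2f = -0.480, giving a principal value of 118.7°.
A waning Moon lies in 180°–360°, so θ = 360° − 118.7° = 241.3°.

241°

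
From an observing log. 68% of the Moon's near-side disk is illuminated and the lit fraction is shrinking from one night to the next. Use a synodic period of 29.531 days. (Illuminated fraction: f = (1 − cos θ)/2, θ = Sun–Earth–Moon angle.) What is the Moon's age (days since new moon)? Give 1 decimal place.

20.4 days

Invert f = (1 − cos θ)/2 to get cos θ = 1 − 2(0.68) = -0.360, hence θ₀ = arccos -0.360 = 111.1°.
A waning Moon lies in 180°–360°, so θ = 360° − 111.1° = 248.9°.
That fraction of the synodic month is 248.9/360 × 29.531 d ≈ 20.42 d.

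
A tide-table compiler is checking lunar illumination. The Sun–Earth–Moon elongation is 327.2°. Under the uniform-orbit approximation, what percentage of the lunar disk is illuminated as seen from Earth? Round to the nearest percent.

8%

f = (1 − cos 327.2°)/2 = (1 − 0.841)/2 ≈ 0.080, i.e. 8%.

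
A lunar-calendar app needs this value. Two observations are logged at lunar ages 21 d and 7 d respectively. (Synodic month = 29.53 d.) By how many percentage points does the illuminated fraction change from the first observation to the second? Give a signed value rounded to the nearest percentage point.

First observation: θ = 360°·21/29.53 = 256.0°, so f = 0.621.
Second observation: θ = 85.3°, f = 0.459.
Δf = 0.459 − 0.621 = -0.162, i.e. -16 pp.

-16 pp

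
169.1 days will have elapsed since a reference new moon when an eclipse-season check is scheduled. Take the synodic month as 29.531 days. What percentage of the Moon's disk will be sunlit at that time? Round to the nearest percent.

57%

Reduce mod P: 169.1 − 5×29.531 = 21.44 d into the current lunation.
Phase angle: θ = 360°·(21.44 d)/(29.531 d) = 261.4°.
cos 261.4° = (-0.149), so f = (1 − (-0.149))/2 = 0.575, so 57%.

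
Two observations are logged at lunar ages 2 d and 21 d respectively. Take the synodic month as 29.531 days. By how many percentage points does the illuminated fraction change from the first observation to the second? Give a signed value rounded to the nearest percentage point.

θ₁ = 360° × 2/29.531 = 24.4°, f₁ = (1 − cos θ₁)/2 = 0.045.
θ₂ = 360° × 21/29.531 = 256.0°, f₂ = (1 − cos θ₂)/2 = 0.621.
Change = f₂ − f₁ = +0.576 → +58 percentage points.

+58 percentage points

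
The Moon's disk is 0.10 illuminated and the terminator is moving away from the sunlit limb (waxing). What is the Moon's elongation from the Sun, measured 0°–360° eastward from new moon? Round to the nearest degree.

37°

cos θ = 1 − 2f = 0.800, giving a principal value of 36.9°.
Before full moon the principal value applies: θ = 36.9°.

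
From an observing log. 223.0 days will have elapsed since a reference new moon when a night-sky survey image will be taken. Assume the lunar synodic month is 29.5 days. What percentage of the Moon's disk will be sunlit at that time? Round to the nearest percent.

97%

Reduce mod P: 223.0 − 7×29.5 = 16.50 d into the current lunation.
Phase angle: θ = 360°·(16.50 d)/(29.5 d) = 201.4°.
Illuminated fraction = (1 − cos 201.4°)/2 = (1 − (-0.931))/2 ≈ 0.966, so 97%.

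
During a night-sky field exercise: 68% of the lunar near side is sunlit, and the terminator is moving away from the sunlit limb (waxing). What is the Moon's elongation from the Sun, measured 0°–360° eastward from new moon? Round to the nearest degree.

111°

Invert f = (1 − cos θ)/2 to get cos θ = 1 − 2(0.68) = -0.360, hence θ₀ = arccos -0.360 = 111.1°.
The Moon is waxing (0°–180°), so θ = 111.1° directly.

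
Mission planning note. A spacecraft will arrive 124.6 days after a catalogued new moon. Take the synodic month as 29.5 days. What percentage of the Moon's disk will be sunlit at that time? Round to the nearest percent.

124.6 d spans 4 complete synodic months (4 × 29.5 = 118.00 d) plus 6.60 d.
Elongation θ = 360° × 6.60/29.5 ≈ 80.5°.
cos 80.5° = 0.164, so f = (1 − 0.164)/2 = 0.418, so 42%.

42%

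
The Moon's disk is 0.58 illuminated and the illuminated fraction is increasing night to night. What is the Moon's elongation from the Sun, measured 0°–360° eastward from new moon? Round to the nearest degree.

cos θ = 1 − 2f = -0.160, giving a principal value of 99.2°.
Before full moon the principal value applies: θ = 99.2°.

99°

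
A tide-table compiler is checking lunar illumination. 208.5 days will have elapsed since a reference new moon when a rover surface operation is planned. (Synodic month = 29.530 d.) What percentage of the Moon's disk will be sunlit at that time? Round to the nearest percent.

4%

208.5 d spans 7 complete synodic months (7 × 29.530 = 206.71 d) plus 1.79 d.
Phase angle: θ = 360°·(1.79 d)/(29.530 d) = 21.8°.
cos 21.8° = 0.928, so f = (1 − 0.928)/2 = 0.036, so 4%.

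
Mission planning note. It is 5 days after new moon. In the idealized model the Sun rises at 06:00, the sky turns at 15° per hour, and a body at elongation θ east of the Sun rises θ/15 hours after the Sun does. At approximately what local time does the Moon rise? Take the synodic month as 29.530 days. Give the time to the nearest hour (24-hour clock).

10:00

The Moon has covered 5/29.530 of its cycle, so θ ≈ 360° × 5/29.530 = 61.0°.
Delay after the Sun = 61.0° / (15°/h) ≈ 4.06 h.
06:00 + 4.06 h ≈ 10:04 → 10:00 to the nearest hour.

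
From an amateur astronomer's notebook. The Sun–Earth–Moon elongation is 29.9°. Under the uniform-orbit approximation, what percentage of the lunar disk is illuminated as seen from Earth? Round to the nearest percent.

7%

Half-versine of 29.9°: (1 − 0.867)/2 = 0.067, i.e. 7%.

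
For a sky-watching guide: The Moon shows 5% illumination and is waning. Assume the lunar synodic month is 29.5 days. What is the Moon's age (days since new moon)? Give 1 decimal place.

cos θ = 1 − 2f = 0.900, giving a principal value of 25.8°.
Waning ⇒ past full, so θ = 360° − 25.8° = 334.2°.
That fraction of the synodic month is 334.2/360 × 29.5 d ≈ 27.38 d.

27.4 days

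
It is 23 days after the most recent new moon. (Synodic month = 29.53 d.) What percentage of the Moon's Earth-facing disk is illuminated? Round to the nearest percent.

41%

Elongation θ = 360° × 23/29.53 ≈ 280.4°.
With cos θ = 0.180, the lit fraction is (1 − 0.180)/2 ≈ 0.410, so 41%.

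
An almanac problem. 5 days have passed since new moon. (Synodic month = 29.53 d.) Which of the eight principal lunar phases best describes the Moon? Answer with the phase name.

waxing crescent

θ ≈ 360° × 5/29.53 = 61°, which falls in the waxing crescent sector.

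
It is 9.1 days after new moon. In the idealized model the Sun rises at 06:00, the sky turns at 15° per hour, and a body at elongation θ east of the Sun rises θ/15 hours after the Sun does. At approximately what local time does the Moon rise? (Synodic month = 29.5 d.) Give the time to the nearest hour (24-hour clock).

13:00

The Moon has covered 9.1/29.5 of its cycle, so θ ≈ 360° × 9.1/29.5 = 111.1°.
Delay after the Sun = 111.1° / (15°/h) ≈ 7.40 h.
06:00 + 7.40 h ≈ 13:24 → 13:00 to the nearest hour.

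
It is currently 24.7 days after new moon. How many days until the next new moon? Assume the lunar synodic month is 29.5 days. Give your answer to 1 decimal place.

One full lunation from the last new moon is 29.5 d; remaining = 29.5 − 24.7 = 4.800 d.

4.8 days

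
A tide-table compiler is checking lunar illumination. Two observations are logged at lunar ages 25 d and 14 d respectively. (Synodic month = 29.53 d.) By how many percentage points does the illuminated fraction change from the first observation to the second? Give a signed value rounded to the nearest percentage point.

+78 percentage points

θ₁ = 360° × 25/29.53 = 304.8°, f₁ = (1 − cos θ₁)/2 = 0.215.
θ₂ = 360° × 14/29.53 = 170.7°, f₂ = (1 − cos θ₂)/2 = 0.993.
Change = f₂ − f₁ = +0.779 → +78 percentage points.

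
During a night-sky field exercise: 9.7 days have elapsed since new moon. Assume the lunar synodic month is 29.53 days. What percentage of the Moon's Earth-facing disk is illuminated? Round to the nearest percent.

74%

Elongation θ = 360° × 9.7/29.53 ≈ 118.3°.
cos 118.3° = (-0.473), so f = (1 − (-0.473))/2 = 0.737, so 74%.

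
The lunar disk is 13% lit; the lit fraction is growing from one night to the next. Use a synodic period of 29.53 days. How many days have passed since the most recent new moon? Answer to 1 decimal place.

From f = (1 − cos θ)/2: cos θ = 1 − 2×0.13 = 0.740; arccos → 42.3°.
Before full moon the principal value applies: θ = 42.3°.
That fraction of the synodic month is 42.3/360 × 29.53 d ≈ 3.47 d.

3.5 days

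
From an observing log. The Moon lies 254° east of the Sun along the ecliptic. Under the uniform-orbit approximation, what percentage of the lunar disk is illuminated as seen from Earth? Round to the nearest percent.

64%

cos 254° = (-0.276), so f = (1 − (-0.276))/2 = 0.638, i.e. 64%.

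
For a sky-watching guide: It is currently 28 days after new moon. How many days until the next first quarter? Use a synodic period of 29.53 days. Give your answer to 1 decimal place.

First quarter is 0.25 of the way through the cycle: age 0.25 × 29.53 = 7.383 d.
This lunation's first quarter (7.383 d) has passed, so add one period: 36.913 − 28 = 8.913 days.

8.9 days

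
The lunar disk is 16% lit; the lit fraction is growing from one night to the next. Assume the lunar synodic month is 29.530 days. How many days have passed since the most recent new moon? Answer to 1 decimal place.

From f = (1 − cos θ)/2: cos θ = 1 − 2×0.16 = 0.680; arccos → 47.2°.
Waxing ⇒ before full, so θ = 47.2°.
That fraction of the synodic month is 47.2/360 × 29.530 d ≈ 3.87 d.

3.9 days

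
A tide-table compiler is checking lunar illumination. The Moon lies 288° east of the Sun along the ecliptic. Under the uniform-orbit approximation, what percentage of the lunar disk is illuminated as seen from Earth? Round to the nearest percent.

35%

Half-versine of 288°: (1 − 0.309)/2 = 0.345, i.e. 35%.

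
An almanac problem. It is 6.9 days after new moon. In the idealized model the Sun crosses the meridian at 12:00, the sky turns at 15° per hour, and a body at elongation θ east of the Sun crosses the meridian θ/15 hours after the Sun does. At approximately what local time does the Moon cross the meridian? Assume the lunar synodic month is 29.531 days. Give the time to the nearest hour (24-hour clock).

18:00

Phase angle: θ = 360°·(6.9 d)/(29.531 d) = 84.1°.
Delay after the Sun = 84.1° / (15°/h) ≈ 5.61 h.
12:00 + 5.61 h ≈ 17:36 → 18:00 to the nearest hour.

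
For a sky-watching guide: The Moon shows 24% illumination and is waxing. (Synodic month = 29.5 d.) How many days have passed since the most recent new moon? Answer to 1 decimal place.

4.8 days

Invert f = (1 − cos θ)/2 to get cos θ = 1 − 2(0.24) = 0.520, hence θ₀ = arccos 0.520 = 58.7°.
The Moon is waxing (0°–180°), so θ = 58.7° directly.
At 360°/29.5 d per day, 58.7° corresponds to 4.81 days.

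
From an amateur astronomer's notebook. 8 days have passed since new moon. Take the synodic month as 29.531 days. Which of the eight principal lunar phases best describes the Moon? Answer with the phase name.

first quarter

θ ≈ 360° × 8/29.531 = 98°, which falls in the first quarter sector.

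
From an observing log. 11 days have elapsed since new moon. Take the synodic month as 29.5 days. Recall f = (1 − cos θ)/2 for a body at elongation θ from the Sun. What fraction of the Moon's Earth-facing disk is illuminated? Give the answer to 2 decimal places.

The Moon has covered 11/29.5 of its cycle, so θ ≈ 360° × 11/29.5 = 134.2°.
Illuminated fraction = (1 − cos 134.2°)/2 = (1 − (-0.698))/2 ≈ 0.849.

0.85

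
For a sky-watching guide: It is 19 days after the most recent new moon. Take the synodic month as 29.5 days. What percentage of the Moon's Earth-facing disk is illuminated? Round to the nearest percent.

81%

Elongation θ = 360° × 19/29.5 ≈ 231.9°.
With cos θ = (-0.618), the lit fraction is (1 − (-0.618))/2 ≈ 0.809, so 81%.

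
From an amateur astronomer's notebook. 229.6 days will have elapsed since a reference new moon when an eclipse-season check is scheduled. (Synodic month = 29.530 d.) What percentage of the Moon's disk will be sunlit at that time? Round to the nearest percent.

229.6 d spans 7 complete synodic months (7 × 29.530 = 206.71 d) plus 22.89 d.
Phase angle: θ = 360°·(22.89 d)/(29.530 d) = 279.1°.
With cos θ = 0.157, the lit fraction is (1 − 0.157)/2 ≈ 0.421, so 42%.

42%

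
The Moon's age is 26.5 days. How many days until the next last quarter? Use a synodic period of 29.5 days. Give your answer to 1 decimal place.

25.1 days

Last quarter is 0.75 of the way through the cycle: age 0.75 × 29.5 = 22.125 d.
Already past this cycle's last quarter; the next is at 22.125 + 29.5 = 51.625 d, so 51.625 − 26.5 = 25.125 days.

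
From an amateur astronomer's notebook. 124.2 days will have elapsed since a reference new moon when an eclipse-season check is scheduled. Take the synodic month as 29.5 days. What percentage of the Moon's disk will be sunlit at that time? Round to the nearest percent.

124.2/29.5 = 4.210 lunations, so 4 complete cycles and 6.20 d into the next.
Elongation θ = 360° × 6.20/29.5 ≈ 75.7°.
Illuminated fraction = (1 − cos 75.7°)/2 = (1 − 0.248)/2 ≈ 0.376, so 38%.

38%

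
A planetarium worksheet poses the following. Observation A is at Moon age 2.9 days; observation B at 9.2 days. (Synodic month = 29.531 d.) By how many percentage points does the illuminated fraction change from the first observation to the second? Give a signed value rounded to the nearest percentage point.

+60 percentage points

First observation: θ = 360°·2.9/29.531 = 35.4°, so f = 0.092.
Second observation: θ = 112.2°, f = 0.689.
Δf = 0.689 − 0.092 = +0.596, i.e. +60 pp.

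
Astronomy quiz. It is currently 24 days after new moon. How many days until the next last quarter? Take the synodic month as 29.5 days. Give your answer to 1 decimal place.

27.6 days

Last quarter occurs at elongation 270°, i.e. at age 29.5 × 270/360 = 22.125 d.
This lunation's last quarter (22.125 d) has passed, so add one period: 51.625 − 24 = 27.625 days.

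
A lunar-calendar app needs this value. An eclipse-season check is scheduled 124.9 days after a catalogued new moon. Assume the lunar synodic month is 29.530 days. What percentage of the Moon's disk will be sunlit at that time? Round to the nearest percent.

44%

124.9/29.530 = 4.230 lunations, so 4 complete cycles and 6.78 d into the next.
The Moon has covered 6.78/29.530 of its cycle, so θ ≈ 360° × 6.78/29.530 = 82.7°.
With cos θ = 0.128, the lit fraction is (1 − 0.128)/2 ≈ 0.436, so 44%.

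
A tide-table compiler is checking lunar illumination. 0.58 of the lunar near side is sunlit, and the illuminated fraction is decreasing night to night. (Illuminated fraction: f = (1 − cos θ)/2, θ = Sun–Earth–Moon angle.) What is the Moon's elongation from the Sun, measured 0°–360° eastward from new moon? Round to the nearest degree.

Invert f = (1 − cos θ)/2 to get cos θ = 1 − 2(0.58) = -0.160, hence θ₀ = arccos -0.160 = 99.2°.
A waning Moon lies in 180°–360°, so θ = 360° − 99.2° = 260.8°.

261°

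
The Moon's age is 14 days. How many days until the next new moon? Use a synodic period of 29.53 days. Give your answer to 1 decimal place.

One full lunation from the last new moon is 29.53 d; remaining = 29.53 − 14 = 15.530 d.

15.5 days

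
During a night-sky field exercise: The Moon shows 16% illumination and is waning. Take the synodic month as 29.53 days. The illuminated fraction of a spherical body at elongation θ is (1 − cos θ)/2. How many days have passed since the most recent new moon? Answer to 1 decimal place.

cos θ = 1 − 2f = 0.680, giving a principal value of 47.2°.
A waning Moon lies in 180°–360°, so θ = 360° − 47.2° = 312.8°.
That fraction of the synodic month is 312.8/360 × 29.53 d ≈ 25.66 d.

25.7 days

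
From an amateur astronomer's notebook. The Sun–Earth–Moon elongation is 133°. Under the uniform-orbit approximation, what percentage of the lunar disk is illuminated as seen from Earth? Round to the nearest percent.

Half-versine of 133°: (1 − (-0.682))/2 = 0.841, i.e. 84%.

84%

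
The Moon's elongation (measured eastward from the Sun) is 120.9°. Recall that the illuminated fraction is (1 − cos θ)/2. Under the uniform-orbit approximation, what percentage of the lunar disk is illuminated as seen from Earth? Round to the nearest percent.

Half-versine of 120.9°: (1 − (-0.514))/2 = 0.757, i.e. 76%.

76%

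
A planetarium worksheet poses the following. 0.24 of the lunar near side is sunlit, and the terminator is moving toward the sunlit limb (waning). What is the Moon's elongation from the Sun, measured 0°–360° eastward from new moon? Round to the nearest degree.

301°

Invert f = (1 − cos θ)/2 to get cos θ = 1 − 2(0.24) = 0.520, hence θ₀ = arccos 0.520 = 58.7°.
A waning Moon lies in 180°–360°, so θ = 360° − 58.7° = 301.3°.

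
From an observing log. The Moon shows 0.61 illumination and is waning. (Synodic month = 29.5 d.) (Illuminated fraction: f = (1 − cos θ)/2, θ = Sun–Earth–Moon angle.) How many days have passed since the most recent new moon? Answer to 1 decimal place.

From f = (1 − cos θ)/2: cos θ = 1 − 2×0.61 = -0.220; arccos → 102.7°.
Waning ⇒ past full, so θ = 360° − 102.7° = 257.3°.
At 360°/29.5 d per day, 257.3° corresponds to 21.08 days.

21.1 days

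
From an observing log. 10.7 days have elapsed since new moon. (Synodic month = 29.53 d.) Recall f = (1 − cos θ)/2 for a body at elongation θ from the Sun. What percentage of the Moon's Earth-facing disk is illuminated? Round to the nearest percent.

82%

The Moon has covered 10.7/29.53 of its cycle, so θ ≈ 360° × 10.7/29.53 = 130.4°.
cos 130.4° = (-0.649), so f = (1 − (-0.649))/2 = 0.824, so 82%.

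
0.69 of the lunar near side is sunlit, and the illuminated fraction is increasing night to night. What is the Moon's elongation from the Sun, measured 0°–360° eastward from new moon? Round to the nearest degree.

112°

Invert f = (1 − cos θ)/2 to get cos θ = 1 − 2(0.69) = -0.380, hence θ₀ = arccos -0.380 = 112.3°.
The Moon is waxing (0°–180°), so θ = 112.3° directly.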